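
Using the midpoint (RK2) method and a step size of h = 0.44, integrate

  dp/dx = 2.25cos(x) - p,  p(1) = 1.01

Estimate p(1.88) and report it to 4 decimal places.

Midpoint: k1 = f(x_n, p_n); k2 = f(x_n + h/2, p_n + (h/2)·k1); p_{n+1} = p_n + h·k2.
x=1.000000, p=1.010000:
  k1 = f(1.000000, 1.010000) = 0.205680
  k2 = f(1.220000, 1.055250) = -0.282047
  p ← 1.010000 + 0.44·(-0.282047) = 0.885899
x=1.440000, p=0.885899:
  k1 = f(1.440000, 0.885899) = -0.592446
  k2 = f(1.660000, 0.755561) = -0.956003
  p ← 0.885899 + 0.44·(-0.956003) = 0.465258
p(1.88) ≈ 0.4653

0.4653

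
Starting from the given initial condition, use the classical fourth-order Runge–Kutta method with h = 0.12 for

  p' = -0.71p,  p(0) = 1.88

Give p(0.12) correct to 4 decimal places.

1.7265

RK4: k1 = f(x_n, p_n); k2 = f(x_n + h/2, p_n + (h/2)·k1); k3 = f(x_n + h/2, p_n + (h/2)·k2); k4 = f(x_n + h, p_n + h·k3); p_{n+1} = p_n + (h/6)·(k1 + 2k2 + 2k3 + k4).
x=0.000000, p=1.880000:
  k1 = f(0.000000, 1.880000) = -1.334800
  k2 = f(0.060000, 1.799912) = -1.277938
  k3 = f(0.060000, 1.803324) = -1.280360
  k4 = f(0.120000, 1.726357) = -1.225713
  p ← 1.880000 + (0.12/6)·(k1 + 2k2 + 2k3 + k4) = 1.726458
p(0.12) ≈ 1.7265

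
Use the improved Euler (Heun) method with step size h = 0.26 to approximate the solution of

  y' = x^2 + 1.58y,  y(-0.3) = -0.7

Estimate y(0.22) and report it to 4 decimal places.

-1.5333

Heun: k1 = f(x_n, y_n); k2 = f(x_n + h, y_n + h·k1); y_{n+1} = y_n + (h/2)·(k1 + k2).
x=-0.300000, y=-0.700000:
  k1 = f(-0.300000, -0.700000) = -1.016000
  k2 = f(-0.040000, -0.964160) = -1.521773
  y ← -0.700000 + (0.26/2)·(-1.016000 + (-1.521773)) = -1.029910
x=-0.040000, y=-1.029910:
  k1 = f(-0.040000, -1.029910) = -1.625659
  k2 = f(0.220000, -1.452582) = -2.246679
  y ← -1.029910 + (0.26/2)·(-1.625659 + (-2.246679)) = -1.533314
y(0.22) ≈ -1.5333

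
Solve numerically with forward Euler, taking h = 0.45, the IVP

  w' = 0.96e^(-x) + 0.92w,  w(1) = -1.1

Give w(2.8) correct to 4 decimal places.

Euler: w_{n+1} = w_n + h·f(x_n, w_n).
x=1.000000, w=-1.100000: f=-0.658836 → w ← -1.100000 + 0.45·(-0.658836) = -1.396476
x=1.450000, w=-1.396476: f=-1.059571 → w ← -1.396476 + 0.45·(-1.059571) = -1.873283
x=1.900000, w=-1.873283: f=-1.579834 → w ← -1.873283 + 0.45·(-1.579834) = -2.584208
x=2.350000, w=-2.584208: f=-2.285917 → w ← -2.584208 + 0.45·(-2.285917) = -3.612871
w(2.8) ≈ -3.6129

-3.6129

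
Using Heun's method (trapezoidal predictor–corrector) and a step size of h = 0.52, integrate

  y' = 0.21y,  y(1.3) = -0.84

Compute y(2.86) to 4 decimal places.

-1.1649

Heun: k1 = f(x_n, y_n); k2 = f(x_n + h, y_n + h·k1); y_{n+1} = y_n + (h/2)·(k1 + k2).
x=1.300000, y=-0.840000:
  k1 = f(1.300000, -0.840000) = -0.176400
  k2 = f(1.820000, -0.931728) = -0.195663
  y ← -0.840000 + (0.52/2)·(-0.176400 + (-0.195663)) = -0.936736
x=1.820000, y=-0.936736:
  k1 = f(1.820000, -0.936736) = -0.196715
  k2 = f(2.340000, -1.039028) = -0.218196
  y ← -0.936736 + (0.52/2)·(-0.196715 + (-0.218196)) = -1.044613
x=2.340000, y=-1.044613:
  k1 = f(2.340000, -1.044613) = -0.219369
  k2 = f(2.860000, -1.158685) = -0.243324
  y ← -1.044613 + (0.52/2)·(-0.219369 + (-0.243324)) = -1.164913
y(2.86) ≈ -1.1649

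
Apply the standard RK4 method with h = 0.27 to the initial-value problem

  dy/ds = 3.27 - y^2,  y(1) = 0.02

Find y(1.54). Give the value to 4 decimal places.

RK4: k1 = f(s_n, y_n); k2 = f(s_n + h/2, y_n + (h/2)·k1); k3 = f(s_n + h/2, y_n + (h/2)·k2); k4 = f(s_n + h, y_n + h·k3); y_{n+1} = y_n + (h/6)·(k1 + 2k2 + 2k3 + k4).
s=1.000000, y=0.020000:
  k1 = f(1.000000, 0.020000) = 3.269600
  k2 = f(1.135000, 0.461396) = 3.057114
  k3 = f(1.135000, 0.432710) = 3.082762
  k4 = f(1.270000, 0.852346) = 2.543507
  y ← 0.020000 + (0.27/6)·(k1 + 2k2 + 2k3 + k4) = 0.834179
s=1.270000, y=0.834179:
  k1 = f(1.270000, 0.834179) = 2.574146
  k2 = f(1.405000, 1.181688) = 1.873613
  k3 = f(1.405000, 1.087116) = 2.088178
  k4 = f(1.540000, 1.397987) = 1.315633
  y ← 0.834179 + (0.27/6)·(k1 + 2k2 + 2k3 + k4) = 1.365780
y(1.54) ≈ 1.3658

1.3658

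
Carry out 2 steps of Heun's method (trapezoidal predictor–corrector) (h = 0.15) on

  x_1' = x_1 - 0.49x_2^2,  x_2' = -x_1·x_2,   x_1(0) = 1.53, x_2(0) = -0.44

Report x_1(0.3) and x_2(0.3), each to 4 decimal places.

Heun on (x_1,x_2): k1 = f(s_n, state_n); k2 = f(s_n + h, state_n + h·k1); state_{n+1} = state_n + (h/2)·(k1 + k2).
0.000000: (1.530000, -0.440000)
  k1 = (1.435136, 0.673200)
  predictor → (1.745270, -0.339020)
  k2 = (1.688952, 0.591682)
  → (1.764307, -0.345134)
0.150000: (1.764307, -0.345134)
  k1 = (1.705939, 0.608922)
  predictor → (2.020198, -0.253796)
  k2 = (1.988636, 0.512717)
  → (2.041400, -0.261011)
(x_1(0.3), x_2(0.3)) ≈ (2.0414, -0.2610)

2.0414, -0.2610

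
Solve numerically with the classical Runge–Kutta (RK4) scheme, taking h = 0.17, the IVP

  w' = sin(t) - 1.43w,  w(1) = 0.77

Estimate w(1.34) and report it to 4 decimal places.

0.7217

RK4: k1 = f(t_n, w_n); k2 = f(t_n + h/2, w_n + (h/2)·k1); k3 = f(t_n + h/2, w_n + (h/2)·k2); k4 = f(t_n + h, w_n + h·k3); w_{n+1} = w_n + (h/6)·(k1 + 2k2 + 2k3 + k4).
t=1.000000, w=0.770000:
  k1 = f(1.000000, 0.770000) = -0.259629
  k2 = f(1.085000, 0.747932) = -0.185239
  k3 = f(1.085000, 0.754255) = -0.194281
  k4 = f(1.170000, 0.736972) = -0.133120
  w ← 0.770000 + (0.17/6)·(k1 + 2k2 + 2k3 + k4) = 0.737366
t=1.170000, w=0.737366:
  k1 = f(1.170000, 0.737366) = -0.133683
  k2 = f(1.255000, 0.726003) = -0.087635
  k3 = f(1.255000, 0.729917) = -0.093232
  k4 = f(1.340000, 0.721517) = -0.058284
  w ← 0.737366 + (0.17/6)·(k1 + 2k2 + 2k3 + k4) = 0.721678
w(1.34) ≈ 0.7217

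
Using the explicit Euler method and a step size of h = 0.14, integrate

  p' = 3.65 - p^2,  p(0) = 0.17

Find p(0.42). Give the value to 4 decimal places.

1.4580

Euler: p_{n+1} = p_n + h·f(t_n, p_n).
t=0.000000, p=0.170000: f=3.621100 → p ← 0.170000 + 0.14·3.621100 = 0.676954
t=0.140000, p=0.676954: f=3.191733 → p ← 0.676954 + 0.14·3.191733 = 1.123797
t=0.280000, p=1.123797: f=2.387081 → p ← 1.123797 + 0.14·2.387081 = 1.457988
p(0.42) ≈ 1.4580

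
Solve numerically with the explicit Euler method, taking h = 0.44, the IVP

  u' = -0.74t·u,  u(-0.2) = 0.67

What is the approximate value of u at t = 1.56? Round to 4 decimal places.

Euler: u_{n+1} = u_n + h·f(t_n, u_n).
t=-0.200000, u=0.670000: f=0.099160 → u ← 0.670000 + 0.44·0.099160 = 0.713630
t=0.240000, u=0.713630: f=-0.126741 → u ← 0.713630 + 0.44·(-0.126741) = 0.657864
t=0.680000, u=0.657864: f=-0.331037 → u ← 0.657864 + 0.44·(-0.331037) = 0.512208
t=1.120000, u=0.512208: f=-0.424518 → u ← 0.512208 + 0.44·(-0.424518) = 0.325420
u(1.56) ≈ 0.3254

0.3254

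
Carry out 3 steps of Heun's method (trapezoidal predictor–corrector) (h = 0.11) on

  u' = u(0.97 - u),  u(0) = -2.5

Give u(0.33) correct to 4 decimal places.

-20.2733

Heun: k1 = f(t_n, u_n); k2 = f(t_n + h, u_n + h·k1); u_{n+1} = u_n + (h/2)·(k1 + k2).
t=0.000000, u=-2.500000:
  k1 = f(0.000000, -2.500000) = -8.675000
  k2 = f(0.110000, -3.454250) = -15.282466
  u ← -2.500000 + (0.11/2)·(-8.675000 + (-15.282466)) = -3.817661
t=0.110000, u=-3.817661:
  k1 = f(0.110000, -3.817661) = -18.277663
  k2 = f(0.220000, -5.828204) = -39.621314
  u ← -3.817661 + (0.11/2)·(-18.277663 + (-39.621314)) = -7.002104
t=0.220000, u=-7.002104:
  k1 = f(0.220000, -7.002104) = -55.821507
  k2 = f(0.330000, -13.142470) = -185.472717
  u ← -7.002104 + (0.11/2)·(-55.821507 + (-185.472717)) = -20.273287
u(0.33) ≈ -20.2733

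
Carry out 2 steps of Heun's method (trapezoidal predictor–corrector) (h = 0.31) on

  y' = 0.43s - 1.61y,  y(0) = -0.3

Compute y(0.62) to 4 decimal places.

-0.0528

Heun: k1 = f(s_n, y_n); k2 = f(s_n + h, y_n + h·k1); y_{n+1} = y_n + (h/2)·(k1 + k2).
s=0.000000, y=-0.300000:
  k1 = f(0.000000, -0.300000) = 0.483000
  k2 = f(0.310000, -0.150270) = 0.375235
  y ← -0.300000 + (0.31/2)·(0.483000 + 0.375235) = -0.166974
s=0.310000, y=-0.166974:
  k1 = f(0.310000, -0.166974) = 0.402128
  k2 = f(0.620000, -0.042314) = 0.334726
  y ← -0.166974 + (0.31/2)·(0.402128 + 0.334726) = -0.052761
y(0.62) ≈ -0.0528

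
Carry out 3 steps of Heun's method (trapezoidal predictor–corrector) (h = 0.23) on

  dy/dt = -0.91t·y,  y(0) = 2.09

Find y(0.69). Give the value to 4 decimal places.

1.6820

Heun: k1 = f(t_n, y_n); k2 = f(t_n + h, y_n + h·k1); y_{n+1} = y_n + (h/2)·(k1 + k2).
t=0.000000, y=2.090000:
  k1 = f(0.000000, 2.090000) = 0.000000
  k2 = f(0.230000, 2.090000) = -0.437437
  y ← 2.090000 + (0.23/2)·(0.000000 + (-0.437437)) = 2.039695
t=0.230000, y=2.039695:
  k1 = f(0.230000, 2.039695) = -0.426908
  k2 = f(0.460000, 1.941506) = -0.812714
  y ← 2.039695 + (0.23/2)·(-0.426908 + (-0.812714)) = 1.897138
t=0.460000, y=1.897138:
  k1 = f(0.460000, 1.897138) = -0.794142
  k2 = f(0.690000, 1.714485) = -1.076525
  y ← 1.897138 + (0.23/2)·(-0.794142 + (-1.076525)) = 1.682011
y(0.69) ≈ 1.6820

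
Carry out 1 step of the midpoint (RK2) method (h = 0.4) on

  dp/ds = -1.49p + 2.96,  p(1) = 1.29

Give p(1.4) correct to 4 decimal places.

Midpoint: k1 = f(s_n, p_n); k2 = f(s_n + h/2, p_n + (h/2)·k1); p_{n+1} = p_n + h·k2.
s=1.000000, p=1.290000:
  k1 = f(1.000000, 1.290000) = 1.037900
  k2 = f(1.200000, 1.497580) = 0.728606
  p ← 1.290000 + 0.4·0.728606 = 1.581442
p(1.4) ≈ 1.5814

1.5814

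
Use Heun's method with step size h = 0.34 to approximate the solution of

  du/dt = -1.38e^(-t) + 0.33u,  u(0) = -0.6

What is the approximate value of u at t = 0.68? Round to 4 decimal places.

Heun: k1 = f(t_n, u_n); k2 = f(t_n + h, u_n + h·k1); u_{n+1} = u_n + (h/2)·(k1 + k2).
t=0.000000, u=-0.600000:
  k1 = f(0.000000, -0.600000) = -1.578000
  k2 = f(0.340000, -1.136520) = -1.357295
  u ← -0.600000 + (0.34/2)·(-1.578000 + (-1.357295)) = -1.099000
t=0.340000, u=-1.099000:
  k1 = f(0.340000, -1.099000) = -1.344913
  k2 = f(0.680000, -1.556271) = -1.212701
  u ← -1.099000 + (0.34/2)·(-1.344913 + (-1.212701)) = -1.533794
u(0.68) ≈ -1.5338

-1.5338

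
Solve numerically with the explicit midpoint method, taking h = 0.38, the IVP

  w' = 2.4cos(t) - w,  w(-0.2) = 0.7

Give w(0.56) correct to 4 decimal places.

Midpoint: k1 = f(t_n, w_n); k2 = f(t_n + h/2, w_n + (h/2)·k1); w_{n+1} = w_n + h·k2.
t=-0.200000, w=0.700000:
  k1 = f(-0.200000, 0.700000) = 1.652160
  k2 = f(-0.010000, 1.013910) = 1.385970
  w ← 0.700000 + 0.38·1.385970 = 1.226668
t=0.180000, w=1.226668:
  k1 = f(0.180000, 1.226668) = 1.134556
  k2 = f(0.370000, 1.442234) = 0.795351
  w ← 1.226668 + 0.38·0.795351 = 1.528902
w(0.56) ≈ 1.5289

1.5289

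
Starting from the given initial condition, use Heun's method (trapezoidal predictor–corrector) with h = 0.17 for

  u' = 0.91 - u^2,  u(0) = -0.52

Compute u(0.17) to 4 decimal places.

-0.4027

Heun: k1 = f(t_n, u_n); k2 = f(t_n + h, u_n + h·k1); u_{n+1} = u_n + (h/2)·(k1 + k2).
t=0.000000, u=-0.520000:
  k1 = f(0.000000, -0.520000) = 0.639600
  k2 = f(0.170000, -0.411268) = 0.740859
  u ← -0.520000 + (0.17/2)·(0.639600 + 0.740859) = -0.402661
u(0.17) ≈ -0.4027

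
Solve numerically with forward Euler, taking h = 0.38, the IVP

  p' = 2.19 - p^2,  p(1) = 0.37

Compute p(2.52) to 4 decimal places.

1.4799

Euler: p_{n+1} = p_n + h·f(x_n, p_n).
x=1.000000, p=0.370000: f=2.053100 → p ← 0.370000 + 0.38·2.053100 = 1.150178
x=1.380000, p=1.150178: f=0.867091 → p ← 1.150178 + 0.38·0.867091 = 1.479672
x=1.760000, p=1.479672: f=0.000570 → p ← 1.479672 + 0.38·0.000570 = 1.479889
x=2.140000, p=1.479889: f=-0.000071 → p ← 1.479889 + 0.38·(-0.000071) = 1.479862
p(2.52) ≈ 1.4799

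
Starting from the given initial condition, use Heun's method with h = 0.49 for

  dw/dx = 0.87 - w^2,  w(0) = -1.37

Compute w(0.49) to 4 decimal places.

Heun: k1 = f(x_n, w_n); k2 = f(x_n + h, w_n + h·k1); w_{n+1} = w_n + (h/2)·(k1 + k2).
x=0.000000, w=-1.370000:
  k1 = f(0.000000, -1.370000) = -1.006900
  k2 = f(0.490000, -1.863381) = -2.602189
  w ← -1.370000 + (0.49/2)·(-1.006900 + (-2.602189)) = -2.254227
w(0.49) ≈ -2.2542

-2.2542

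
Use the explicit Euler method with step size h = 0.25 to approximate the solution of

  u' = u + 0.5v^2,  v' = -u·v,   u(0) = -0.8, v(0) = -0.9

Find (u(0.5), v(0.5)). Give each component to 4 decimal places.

-0.9776, -1.3227

Euler on (u,v): u_{n+1} = u_n + h·u', v_{n+1} = v_n + h·v'.
0.000000: (-0.800000, -0.900000); f=(-0.395000, -0.720000) → (-0.898750, -1.080000)
0.250000: (-0.898750, -1.080000); f=(-0.315550, -0.970650) → (-0.977638, -1.322663)
(u(0.5), v(0.5)) ≈ (-0.9776, -1.3227)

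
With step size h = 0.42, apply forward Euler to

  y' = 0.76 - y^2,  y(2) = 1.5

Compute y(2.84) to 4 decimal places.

Euler: y_{n+1} = y_n + h·f(t_n, y_n).
t=2.000000, y=1.500000: f=-1.490000 → y ← 1.500000 + 0.42·(-1.490000) = 0.874200
t=2.420000, y=0.874200: f=-0.004226 → y ← 0.874200 + 0.42·(-0.004226) = 0.872425
y(2.84) ≈ 0.8724

0.8724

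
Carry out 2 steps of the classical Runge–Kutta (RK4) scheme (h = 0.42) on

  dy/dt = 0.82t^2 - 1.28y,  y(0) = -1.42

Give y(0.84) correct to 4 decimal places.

-0.3585

RK4: k1 = f(t_n, y_n); k2 = f(t_n + h/2, y_n + (h/2)·k1); k3 = f(t_n + h/2, y_n + (h/2)·k2); k4 = f(t_n + h, y_n + h·k3); y_{n+1} = y_n + (h/6)·(k1 + 2k2 + 2k3 + k4).
t=0.000000, y=-1.420000:
  k1 = f(0.000000, -1.420000) = 1.817600
  k2 = f(0.210000, -1.038304) = 1.365191
  k3 = f(0.210000, -1.133310) = 1.486799
  k4 = f(0.420000, -0.795545) = 1.162945
  y ← -1.420000 + (0.42/6)·(k1 + 2k2 + 2k3 + k4) = -0.812083
t=0.420000, y=-0.812083:
  k1 = f(0.420000, -0.812083) = 1.184115
  k2 = f(0.630000, -0.563419) = 1.046635
  k3 = f(0.630000, -0.592290) = 1.083589
  k4 = f(0.840000, -0.356976) = 1.035521
  y ← -0.812083 + (0.42/6)·(k1 + 2k2 + 2k3 + k4) = -0.358477
y(0.84) ≈ -0.3585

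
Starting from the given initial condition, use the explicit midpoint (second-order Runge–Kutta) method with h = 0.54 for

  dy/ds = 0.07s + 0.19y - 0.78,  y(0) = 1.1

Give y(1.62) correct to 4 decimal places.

Midpoint: k1 = f(s_n, y_n); k2 = f(s_n + h/2, y_n + (h/2)·k1); y_{n+1} = y_n + h·k2.
s=0.000000, y=1.100000:
  k1 = f(0.000000, 1.100000) = -0.571000
  k2 = f(0.270000, 0.945830) = -0.581392
  y ← 1.100000 + 0.54·(-0.581392) = 0.786048
s=0.540000, y=0.786048:
  k1 = f(0.540000, 0.786048) = -0.592851
  k2 = f(0.810000, 0.625978) = -0.604364
  y ← 0.786048 + 0.54·(-0.604364) = 0.459692
s=1.080000, y=0.459692:
  k1 = f(1.080000, 0.459692) = -0.617059
  k2 = f(1.350000, 0.293086) = -0.629814
  y ← 0.459692 + 0.54·(-0.629814) = 0.119592
y(1.62) ≈ 0.1196

0.1196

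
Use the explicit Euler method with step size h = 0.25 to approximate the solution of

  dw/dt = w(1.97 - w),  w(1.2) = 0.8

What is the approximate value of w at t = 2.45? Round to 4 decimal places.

1.7981

Euler: w_{n+1} = w_n + h·f(t_n, w_n).
t=1.200000, w=0.800000: f=0.936000 → w ← 0.800000 + 0.25·0.936000 = 1.034000
t=1.450000, w=1.034000: f=0.967824 → w ← 1.034000 + 0.25·0.967824 = 1.275956
t=1.700000, w=1.275956: f=0.885570 → w ← 1.275956 + 0.25·0.885570 = 1.497348
t=1.950000, w=1.497348: f=0.707724 → w ← 1.497348 + 0.25·0.707724 = 1.674279
t=2.200000, w=1.674279: f=0.495119 → w ← 1.674279 + 0.25·0.495119 = 1.798059
w(2.45) ≈ 1.7981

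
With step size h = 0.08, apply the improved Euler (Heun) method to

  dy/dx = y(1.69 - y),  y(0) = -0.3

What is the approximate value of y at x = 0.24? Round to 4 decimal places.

-0.4926

Heun: k1 = f(x_n, y_n); k2 = f(x_n + h, y_n + h·k1); y_{n+1} = y_n + (h/2)·(k1 + k2).
x=0.000000, y=-0.300000:
  k1 = f(0.000000, -0.300000) = -0.597000
  k2 = f(0.080000, -0.347760) = -0.708651
  y ← -0.300000 + (0.08/2)·(-0.597000 + (-0.708651)) = -0.352226
x=0.080000, y=-0.352226:
  k1 = f(0.080000, -0.352226) = -0.719325
  k2 = f(0.160000, -0.409772) = -0.860428
  y ← -0.352226 + (0.08/2)·(-0.719325 + (-0.860428)) = -0.415416
x=0.160000, y=-0.415416:
  k1 = f(0.160000, -0.415416) = -0.874624
  k2 = f(0.240000, -0.485386) = -1.055902
  y ← -0.415416 + (0.08/2)·(-0.874624 + (-1.055902)) = -0.492637
y(0.24) ≈ -0.4926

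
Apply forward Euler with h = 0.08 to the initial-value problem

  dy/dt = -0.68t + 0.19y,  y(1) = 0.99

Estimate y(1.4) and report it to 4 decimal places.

0.7430

Euler: y_{n+1} = y_n + h·f(t_n, y_n).
t=1.000000, y=0.990000: f=-0.491900 → y ← 0.990000 + 0.08·(-0.491900) = 0.950648
t=1.080000, y=0.950648: f=-0.553777 → y ← 0.950648 + 0.08·(-0.553777) = 0.906346
t=1.160000, y=0.906346: f=-0.616594 → y ← 0.906346 + 0.08·(-0.616594) = 0.857018
t=1.240000, y=0.857018: f=-0.680367 → y ← 0.857018 + 0.08·(-0.680367) = 0.802589
t=1.320000, y=0.802589: f=-0.745108 → y ← 0.802589 + 0.08·(-0.745108) = 0.742980
y(1.4) ≈ 0.7430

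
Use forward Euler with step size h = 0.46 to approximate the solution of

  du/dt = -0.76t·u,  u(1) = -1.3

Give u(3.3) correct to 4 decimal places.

-0.0002

Euler: u_{n+1} = u_n + h·f(t_n, u_n).
t=1.000000, u=-1.300000: f=0.988000 → u ← -1.300000 + 0.46·0.988000 = -0.845520
t=1.460000, u=-0.845520: f=0.938189 → u ← -0.845520 + 0.46·0.938189 = -0.413953
t=1.920000, u=-0.413953: f=0.604040 → u ← -0.413953 + 0.46·0.604040 = -0.136095
t=2.380000, u=-0.136095: f=0.246168 → u ← -0.136095 + 0.46·0.246168 = -0.022857
t=2.840000, u=-0.022857: f=0.049335 → u ← -0.022857 + 0.46·0.049335 = -0.000163
u(3.3) ≈ -0.0002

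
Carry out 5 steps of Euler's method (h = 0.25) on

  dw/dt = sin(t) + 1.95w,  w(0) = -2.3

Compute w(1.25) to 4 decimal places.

Euler: w_{n+1} = w_n + h·f(t_n, w_n).
t=0.000000, w=-2.300000: f=-4.485000 → w ← -2.300000 + 0.25·(-4.485000) = -3.421250
t=0.250000, w=-3.421250: f=-6.424034 → w ← -3.421250 + 0.25·(-6.424034) = -5.027258
t=0.500000, w=-5.027258: f=-9.323728 → w ← -5.027258 + 0.25·(-9.323728) = -7.358190
t=0.750000, w=-7.358190: f=-13.666833 → w ← -7.358190 + 0.25·(-13.666833) = -10.774899
t=1.000000, w=-10.774899: f=-20.169581 → w ← -10.774899 + 0.25·(-20.169581) = -15.817294
w(1.25) ≈ -15.8173

-15.8173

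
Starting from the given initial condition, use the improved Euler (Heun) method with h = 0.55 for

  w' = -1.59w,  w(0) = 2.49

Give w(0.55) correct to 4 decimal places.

1.2646

Heun: k1 = f(x_n, w_n); k2 = f(x_n + h, w_n + h·k1); w_{n+1} = w_n + (h/2)·(k1 + k2).
x=0.000000, w=2.490000:
  k1 = f(0.000000, 2.490000) = -3.959100
  k2 = f(0.550000, 0.312495) = -0.496867
  w ← 2.490000 + (0.55/2)·(-3.959100 + (-0.496867)) = 1.264609
w(0.55) ≈ 1.2646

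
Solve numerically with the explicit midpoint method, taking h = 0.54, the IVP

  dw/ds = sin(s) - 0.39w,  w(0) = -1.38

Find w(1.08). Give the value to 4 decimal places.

-0.4302

Midpoint: k1 = f(s_n, w_n); k2 = f(s_n + h/2, w_n + (h/2)·k1); w_{n+1} = w_n + h·k2.
s=0.000000, w=-1.380000:
  k1 = f(0.000000, -1.380000) = 0.538200
  k2 = f(0.270000, -1.234686) = 0.748259
  w ← -1.380000 + 0.54·0.748259 = -0.975940
s=0.540000, w=-0.975940:
  k1 = f(0.540000, -0.975940) = 0.894753
  k2 = f(0.810000, -0.734357) = 1.010686
  w ← -0.975940 + 0.54·1.010686 = -0.430170
w(1.08) ≈ -0.4302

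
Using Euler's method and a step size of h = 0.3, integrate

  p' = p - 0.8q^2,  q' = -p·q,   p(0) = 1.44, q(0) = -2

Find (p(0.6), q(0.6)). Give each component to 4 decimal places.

0.8759, -0.8252

Euler on (p,q): p_{n+1} = p_n + h·p', q_{n+1} = q_n + h·q'.
0.000000: (1.440000, -2.000000); f=(-1.760000, 2.880000) → (0.912000, -1.136000)
0.300000: (0.912000, -1.136000); f=(-0.120397, 1.036032) → (0.875881, -0.825190)
(p(0.6), q(0.6)) ≈ (0.8759, -0.8252)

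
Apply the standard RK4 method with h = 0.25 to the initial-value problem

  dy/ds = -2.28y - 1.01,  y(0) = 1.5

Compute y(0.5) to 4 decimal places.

RK4: k1 = f(s_n, y_n); k2 = f(s_n + h/2, y_n + (h/2)·k1); k3 = f(s_n + h/2, y_n + (h/2)·k2); k4 = f(s_n + h, y_n + h·k3); y_{n+1} = y_n + (h/6)·(k1 + 2k2 + 2k3 + k4).
s=0.000000, y=1.500000:
  k1 = f(0.000000, 1.500000) = -4.430000
  k2 = f(0.125000, 0.946250) = -3.167450
  k3 = f(0.125000, 1.104069) = -3.527277
  k4 = f(0.250000, 0.618181) = -2.419452
  y ← 1.500000 + (0.25/6)·(k1 + 2k2 + 2k3 + k4) = 0.656712
s=0.250000, y=0.656712:
  k1 = f(0.250000, 0.656712) = -2.507304
  k2 = f(0.375000, 0.343299) = -1.792722
  k3 = f(0.375000, 0.432622) = -1.996378
  k4 = f(0.500000, 0.157618) = -1.369368
  y ← 0.656712 + (0.25/6)·(k1 + 2k2 + 2k3 + k4) = 0.179426
y(0.5) ≈ 0.1794

0.1794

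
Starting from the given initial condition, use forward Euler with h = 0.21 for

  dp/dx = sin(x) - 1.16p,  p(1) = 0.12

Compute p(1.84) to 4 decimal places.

0.5948

Euler: p_{n+1} = p_n + h·f(x_n, p_n).
x=1.000000, p=0.120000: f=0.702271 → p ← 0.120000 + 0.21·0.702271 = 0.267477
x=1.210000, p=0.267477: f=0.625343 → p ← 0.267477 + 0.21·0.625343 = 0.398799
x=1.420000, p=0.398799: f=0.526045 → p ← 0.398799 + 0.21·0.526045 = 0.509268
x=1.630000, p=0.509268: f=0.407497 → p ← 0.509268 + 0.21·0.407497 = 0.594843
p(1.84) ≈ 0.5948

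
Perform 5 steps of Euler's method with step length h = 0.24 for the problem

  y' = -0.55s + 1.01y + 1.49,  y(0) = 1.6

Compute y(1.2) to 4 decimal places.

7.2245

Euler: y_{n+1} = y_n + h·f(s_n, y_n).
s=0.000000, y=1.600000: f=3.106000 → y ← 1.600000 + 0.24·3.106000 = 2.345440
s=0.240000, y=2.345440: f=3.726894 → y ← 2.345440 + 0.24·3.726894 = 3.239895
s=0.480000, y=3.239895: f=4.498294 → y ← 3.239895 + 0.24·4.498294 = 4.319485
s=0.720000, y=4.319485: f=5.456680 → y ← 4.319485 + 0.24·5.456680 = 5.629088
s=0.960000, y=5.629088: f=6.647379 → y ← 5.629088 + 0.24·6.647379 = 7.224459
y(1.2) ≈ 7.2245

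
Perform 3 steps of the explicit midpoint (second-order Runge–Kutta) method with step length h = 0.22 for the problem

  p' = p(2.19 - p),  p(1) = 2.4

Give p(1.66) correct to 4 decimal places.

2.2412

Midpoint: k1 = f(x_n, p_n); k2 = f(x_n + h/2, p_n + (h/2)·k1); p_{n+1} = p_n + h·k2.
x=1.000000, p=2.400000:
  k1 = f(1.000000, 2.400000) = -0.504000
  k2 = f(1.110000, 2.344560) = -0.362375
  p ← 2.400000 + 0.22·(-0.362375) = 2.320277
x=1.220000, p=2.320277:
  k1 = f(1.220000, 2.320277) = -0.302280
  k2 = f(1.330000, 2.287027) = -0.221903
  p ← 2.320277 + 0.22·(-0.221903) = 2.271459
x=1.440000, p=2.271459:
  k1 = f(1.440000, 2.271459) = -0.185031
  k2 = f(1.550000, 2.251106) = -0.137555
  p ← 2.271459 + 0.22·(-0.137555) = 2.241197
p(1.66) ≈ 2.2412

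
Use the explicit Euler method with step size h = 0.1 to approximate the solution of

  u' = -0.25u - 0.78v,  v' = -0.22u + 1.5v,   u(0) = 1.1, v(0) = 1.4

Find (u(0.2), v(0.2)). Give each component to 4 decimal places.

0.8155, 1.8025

Euler on (u,v): u_{n+1} = u_n + h·u', v_{n+1} = v_n + h·v'.
0.000000: (1.100000, 1.400000); f=(-1.367000, 1.858000) → (0.963300, 1.585800)
0.100000: (0.963300, 1.585800); f=(-1.477749, 2.166774) → (0.815525, 1.802477)
(u(0.2), v(0.2)) ≈ (0.8155, 1.8025)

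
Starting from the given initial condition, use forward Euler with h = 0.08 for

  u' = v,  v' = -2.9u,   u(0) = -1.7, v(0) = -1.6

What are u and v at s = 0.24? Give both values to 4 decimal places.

Euler on (u,v): u_{n+1} = u_n + h·u', v_{n+1} = v_n + h·v'.
0.000000: (-1.700000, -1.600000); f=(-1.600000, 4.930000) → (-1.828000, -1.205600)
0.080000: (-1.828000, -1.205600); f=(-1.205600, 5.301200) → (-1.924448, -0.781504)
0.160000: (-1.924448, -0.781504); f=(-0.781504, 5.580899) → (-1.986968, -0.335032)
(u(0.24), v(0.24)) ≈ (-1.9870, -0.3350)

-1.9870, -0.3350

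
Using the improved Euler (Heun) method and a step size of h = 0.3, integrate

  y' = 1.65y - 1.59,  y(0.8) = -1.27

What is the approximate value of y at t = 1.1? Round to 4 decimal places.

Heun: k1 = f(t_n, y_n); k2 = f(t_n + h, y_n + h·k1); y_{n+1} = y_n + (h/2)·(k1 + k2).
t=0.800000, y=-1.270000:
  k1 = f(0.800000, -1.270000) = -3.685500
  k2 = f(1.100000, -2.375650) = -5.509823
  y ← -1.270000 + (0.3/2)·(-3.685500 + (-5.509823)) = -2.649298
y(1.1) ≈ -2.6493

-2.6493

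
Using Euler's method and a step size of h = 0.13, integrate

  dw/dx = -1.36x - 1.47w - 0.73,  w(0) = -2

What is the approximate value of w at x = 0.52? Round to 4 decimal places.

Euler: w_{n+1} = w_n + h·f(x_n, w_n).
x=0.000000, w=-2.000000: f=2.210000 → w ← -2.000000 + 0.13·2.210000 = -1.712700
x=0.130000, w=-1.712700: f=1.610869 → w ← -1.712700 + 0.13·1.610869 = -1.503287
x=0.260000, w=-1.503287: f=1.126232 → w ← -1.503287 + 0.13·1.126232 = -1.356877
x=0.390000, w=-1.356877: f=0.734209 → w ← -1.356877 + 0.13·0.734209 = -1.261430
w(0.52) ≈ -1.2614

-1.2614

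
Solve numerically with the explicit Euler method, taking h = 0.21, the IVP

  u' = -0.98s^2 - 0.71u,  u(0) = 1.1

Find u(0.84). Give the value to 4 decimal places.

Euler: u_{n+1} = u_n + h·f(s_n, u_n).
s=0.000000, u=1.100000: f=-0.781000 → u ← 1.100000 + 0.21·(-0.781000) = 0.935990
s=0.210000, u=0.935990: f=-0.707771 → u ← 0.935990 + 0.21·(-0.707771) = 0.787358
s=0.420000, u=0.787358: f=-0.731896 → u ← 0.787358 + 0.21·(-0.731896) = 0.633660
s=0.630000, u=0.633660: f=-0.838861 → u ← 0.633660 + 0.21·(-0.838861) = 0.457499
u(0.84) ≈ 0.4575

0.4575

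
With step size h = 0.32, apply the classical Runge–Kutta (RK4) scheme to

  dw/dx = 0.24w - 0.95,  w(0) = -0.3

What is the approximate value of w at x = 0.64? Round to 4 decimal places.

RK4: k1 = f(x_n, w_n); k2 = f(x_n + h/2, w_n + (h/2)·k1); k3 = f(x_n + h/2, w_n + (h/2)·k2); k4 = f(x_n + h, w_n + h·k3); w_{n+1} = w_n + (h/6)·(k1 + 2k2 + 2k3 + k4).
x=0.000000, w=-0.300000:
  k1 = f(0.000000, -0.300000) = -1.022000
  k2 = f(0.160000, -0.463520) = -1.061245
  k3 = f(0.160000, -0.469799) = -1.062752
  k4 = f(0.320000, -0.640081) = -1.103619
  w ← -0.300000 + (0.32/6)·(k1 + 2k2 + 2k3 + k4) = -0.639926
x=0.320000, w=-0.639926:
  k1 = f(0.320000, -0.639926) = -1.103582
  k2 = f(0.480000, -0.816499) = -1.145960
  k3 = f(0.480000, -0.823280) = -1.147587
  k4 = f(0.640000, -1.007154) = -1.191717
  w ← -0.639926 + (0.32/6)·(k1 + 2k2 + 2k3 + k4) = -1.006987
w(0.64) ≈ -1.0070

-1.0070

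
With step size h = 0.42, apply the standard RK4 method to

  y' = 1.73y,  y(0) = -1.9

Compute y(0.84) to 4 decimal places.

-8.1108

RK4: k1 = f(x_n, y_n); k2 = f(x_n + h/2, y_n + (h/2)·k1); k3 = f(x_n + h/2, y_n + (h/2)·k2); k4 = f(x_n + h, y_n + h·k3); y_{n+1} = y_n + (h/6)·(k1 + 2k2 + 2k3 + k4).
x=0.000000, y=-1.900000:
  k1 = f(0.000000, -1.900000) = -3.287000
  k2 = f(0.210000, -2.590270) = -4.481167
  k3 = f(0.210000, -2.841045) = -4.915008
  k4 = f(0.420000, -3.964303) = -6.858245
  y ← -1.900000 + (0.42/6)·(k1 + 2k2 + 2k3 + k4) = -3.925632
x=0.420000, y=-3.925632:
  k1 = f(0.420000, -3.925632) = -6.791343
  k2 = f(0.630000, -5.351814) = -9.258638
  k3 = f(0.630000, -5.869946) = -10.155006
  k4 = f(0.840000, -8.190734) = -14.169970
  y ← -3.925632 + (0.42/6)·(k1 + 2k2 + 2k3 + k4) = -8.110834
y(0.84) ≈ -8.1108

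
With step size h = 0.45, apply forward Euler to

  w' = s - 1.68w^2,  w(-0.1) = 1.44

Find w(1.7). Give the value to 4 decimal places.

0.8057

Euler: w_{n+1} = w_n + h·f(s_n, w_n).
s=-0.100000, w=1.440000: f=-3.583648 → w ← 1.440000 + 0.45·(-3.583648) = -0.172642
s=0.350000, w=-0.172642: f=0.299927 → w ← -0.172642 + 0.45·0.299927 = -0.037674
s=0.800000, w=-0.037674: f=0.797615 → w ← -0.037674 + 0.45·0.797615 = 0.321253
s=1.250000, w=0.321253: f=1.076618 → w ← 0.321253 + 0.45·1.076618 = 0.805731
w(1.7) ≈ 0.8057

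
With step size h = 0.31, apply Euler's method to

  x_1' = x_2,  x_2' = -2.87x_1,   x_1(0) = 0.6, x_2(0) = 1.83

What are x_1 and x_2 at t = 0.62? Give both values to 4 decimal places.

1.5691, 0.2576

Euler on (x_1,x_2): x_1_{n+1} = x_1_n + h·x_1', x_2_{n+1} = x_2_n + h·x_2'.
0.000000: (0.600000, 1.830000); f=(1.830000, -1.722000) → (1.167300, 1.296180)
0.310000: (1.167300, 1.296180); f=(1.296180, -3.350151) → (1.569116, 0.257633)
(x_1(0.62), x_2(0.62)) ≈ (1.5691, 0.2576)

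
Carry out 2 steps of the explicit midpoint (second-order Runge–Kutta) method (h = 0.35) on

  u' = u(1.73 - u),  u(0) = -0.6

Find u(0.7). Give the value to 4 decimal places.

-4.1709

Midpoint: k1 = f(s_n, u_n); k2 = f(s_n + h/2, u_n + (h/2)·k1); u_{n+1} = u_n + h·k2.
s=0.000000, u=-0.600000:
  k1 = f(0.000000, -0.600000) = -1.398000
  k2 = f(0.175000, -0.844650) = -2.174678
  u ← -0.600000 + 0.35·(-2.174678) = -1.361137
s=0.350000, u=-1.361137:
  k1 = f(0.350000, -1.361137) = -4.207462
  k2 = f(0.525000, -2.097443) = -8.027845
  u ← -1.361137 + 0.35·(-8.027845) = -4.170883
u(0.7) ≈ -4.1709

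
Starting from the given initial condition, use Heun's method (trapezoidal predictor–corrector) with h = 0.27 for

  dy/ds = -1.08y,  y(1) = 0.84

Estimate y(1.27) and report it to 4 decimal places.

0.6308

Heun: k1 = f(s_n, y_n); k2 = f(s_n + h, y_n + h·k1); y_{n+1} = y_n + (h/2)·(k1 + k2).
s=1.000000, y=0.840000:
  k1 = f(1.000000, 0.840000) = -0.907200
  k2 = f(1.270000, 0.595056) = -0.642660
  y ← 0.840000 + (0.27/2)·(-0.907200 + (-0.642660)) = 0.630769
y(1.27) ≈ 0.6308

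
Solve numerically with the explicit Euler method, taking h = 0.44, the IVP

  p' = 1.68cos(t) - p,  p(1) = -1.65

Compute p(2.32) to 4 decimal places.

-0.3355

Euler: p_{n+1} = p_n + h·f(t_n, p_n).
t=1.000000, p=-1.650000: f=2.557708 → p ← -1.650000 + 0.44·2.557708 = -0.524609
t=1.440000, p=-0.524609: f=0.743720 → p ← -0.524609 + 0.44·0.743720 = -0.197372
t=1.880000, p=-0.197372: f=-0.313853 → p ← -0.197372 + 0.44·(-0.313853) = -0.335467
p(2.32) ≈ -0.3355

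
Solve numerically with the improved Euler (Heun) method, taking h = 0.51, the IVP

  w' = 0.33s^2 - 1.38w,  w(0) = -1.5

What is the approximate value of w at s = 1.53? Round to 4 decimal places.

Heun: k1 = f(s_n, w_n); k2 = f(s_n + h, w_n + h·k1); w_{n+1} = w_n + (h/2)·(k1 + k2).
s=0.000000, w=-1.500000:
  k1 = f(0.000000, -1.500000) = 2.070000
  k2 = f(0.510000, -0.444300) = 0.698967
  w ← -1.500000 + (0.51/2)·(2.070000 + 0.698967) = -0.793913
s=0.510000, w=-0.793913:
  k1 = f(0.510000, -0.793913) = 1.181434
  k2 = f(1.020000, -0.191382) = 0.607440
  w ← -0.793913 + (0.51/2)·(1.181434 + 0.607440) = -0.337751
s=1.020000, w=-0.337751:
  k1 = f(1.020000, -0.337751) = 0.809428
  k2 = f(1.530000, 0.075058) = 0.668918
  w ← -0.337751 + (0.51/2)·(0.809428 + 0.668918) = 0.039227
w(1.53) ≈ 0.0392

0.0392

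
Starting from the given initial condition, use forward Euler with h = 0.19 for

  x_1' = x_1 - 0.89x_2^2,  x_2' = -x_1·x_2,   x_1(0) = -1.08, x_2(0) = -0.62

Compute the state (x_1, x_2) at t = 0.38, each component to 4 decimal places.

-1.7012, -0.9389

Euler on (x_1,x_2): x_1_{n+1} = x_1_n + h·x_1', x_2_{n+1} = x_2_n + h·x_2'.
0.000000: (-1.080000, -0.620000); f=(-1.422116, -0.669600) → (-1.350202, -0.747224)
0.190000: (-1.350202, -0.747224); f=(-1.847128, -1.008903) → (-1.701156, -0.938916)
(x_1(0.38), x_2(0.38)) ≈ (-1.7012, -0.9389)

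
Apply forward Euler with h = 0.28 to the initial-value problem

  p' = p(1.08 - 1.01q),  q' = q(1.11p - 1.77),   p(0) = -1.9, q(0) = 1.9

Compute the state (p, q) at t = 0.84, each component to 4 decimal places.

Euler on (p,q): p_{n+1} = p_n + h·p', q_{n+1} = q_n + h·q'.
0.000000: (-1.900000, 1.900000); f=(1.594100, -7.370100) → (-1.453652, -0.163628)
0.280000: (-1.453652, -0.163628); f=(-1.810181, 0.553644) → (-1.960503, -0.008608)
0.560000: (-1.960503, -0.008608); f=(-2.134387, 0.033967) → (-2.558131, 0.000903)
(p(0.84), q(0.84)) ≈ (-2.5581, 0.0009)

-2.5581, 0.0009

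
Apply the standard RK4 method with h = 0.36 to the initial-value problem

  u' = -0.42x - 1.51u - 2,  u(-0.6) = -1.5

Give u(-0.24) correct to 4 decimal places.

RK4: k1 = f(x_n, u_n); k2 = f(x_n + h/2, u_n + (h/2)·k1); k3 = f(x_n + h/2, u_n + (h/2)·k2); k4 = f(x_n + h, u_n + h·k3); u_{n+1} = u_n + (h/6)·(k1 + 2k2 + 2k3 + k4).
x=-0.600000, u=-1.500000:
  k1 = f(-0.600000, -1.500000) = 0.517000
  k2 = f(-0.420000, -1.406940) = 0.300879
  k3 = f(-0.420000, -1.445842) = 0.359621
  k4 = f(-0.240000, -1.370536) = 0.170310
  u ← -1.500000 + (0.36/6)·(k1 + 2k2 + 2k3 + k4) = -1.379501
u(-0.24) ≈ -1.3795

-1.3795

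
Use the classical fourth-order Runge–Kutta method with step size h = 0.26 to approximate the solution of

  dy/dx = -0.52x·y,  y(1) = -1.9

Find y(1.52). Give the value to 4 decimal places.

RK4: k1 = f(x_n, y_n); k2 = f(x_n + h/2, y_n + (h/2)·k1); k3 = f(x_n + h/2, y_n + (h/2)·k2); k4 = f(x_n + h, y_n + h·k3); y_{n+1} = y_n + (h/6)·(k1 + 2k2 + 2k3 + k4).
x=1.000000, y=-1.900000:
  k1 = f(1.000000, -1.900000) = 0.988000
  k2 = f(1.130000, -1.771560) = 1.040969
  k3 = f(1.130000, -1.764674) = 1.036922
  k4 = f(1.260000, -1.630400) = 1.068238
  y ← -1.900000 + (0.26/6)·(k1 + 2k2 + 2k3 + k4) = -1.630812
x=1.260000, y=-1.630812:
  k1 = f(1.260000, -1.630812) = 1.068508
  k2 = f(1.390000, -1.491906) = 1.078350
  k3 = f(1.390000, -1.490627) = 1.077425
  k4 = f(1.520000, -1.350682) = 1.067579
  y ← -1.630812 + (0.26/6)·(k1 + 2k2 + 2k3 + k4) = -1.351415
y(1.52) ≈ -1.3514

-1.3514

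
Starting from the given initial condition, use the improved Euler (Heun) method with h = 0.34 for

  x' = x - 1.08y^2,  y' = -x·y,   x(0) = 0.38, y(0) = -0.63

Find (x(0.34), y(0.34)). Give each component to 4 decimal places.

Heun on (x,y): k1 = f(s_n, state_n); k2 = f(s_n + h, state_n + h·k1); state_{n+1} = state_n + (h/2)·(k1 + k2).
0.000000: (0.380000, -0.630000)
  k1 = (-0.048652, 0.239400)
  predictor → (0.363458, -0.548604)
  k2 = (0.038415, 0.199395)
  → (0.378260, -0.555405)
(x(0.34), y(0.34)) ≈ (0.3783, -0.5554)

0.3783, -0.5554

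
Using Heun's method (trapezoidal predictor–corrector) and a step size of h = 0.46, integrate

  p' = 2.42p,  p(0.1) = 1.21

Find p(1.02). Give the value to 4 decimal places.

9.0366

Heun: k1 = f(s_n, p_n); k2 = f(s_n + h, p_n + h·k1); p_{n+1} = p_n + (h/2)·(k1 + k2).
s=0.100000, p=1.210000:
  k1 = f(0.100000, 1.210000) = 2.928200
  k2 = f(0.560000, 2.556972) = 6.187872
  p ← 1.210000 + (0.46/2)·(2.928200 + 6.187872) = 3.306697
s=0.560000, p=3.306697:
  k1 = f(0.560000, 3.306697) = 8.002206
  k2 = f(1.020000, 6.987711) = 16.910261
  p ← 3.306697 + (0.46/2)·(8.002206 + 16.910261) = 9.036564
p(1.02) ≈ 9.0366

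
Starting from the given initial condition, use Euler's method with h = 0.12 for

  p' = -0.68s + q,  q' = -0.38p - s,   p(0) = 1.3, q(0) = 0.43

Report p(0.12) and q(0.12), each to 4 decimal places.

Euler on (p,q): p_{n+1} = p_n + h·p', q_{n+1} = q_n + h·q'.
0.000000: (1.300000, 0.430000); f=(0.430000, -0.494000) → (1.351600, 0.370720)
(p(0.12), q(0.12)) ≈ (1.3516, 0.3707)

1.3516, 0.3707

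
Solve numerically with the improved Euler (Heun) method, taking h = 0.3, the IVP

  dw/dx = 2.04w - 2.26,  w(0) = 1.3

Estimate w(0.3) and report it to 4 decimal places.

1.4536

Heun: k1 = f(x_n, w_n); k2 = f(x_n + h, w_n + h·k1); w_{n+1} = w_n + (h/2)·(k1 + k2).
x=0.000000, w=1.300000:
  k1 = f(0.000000, 1.300000) = 0.392000
  k2 = f(0.300000, 1.417600) = 0.631904
  w ← 1.300000 + (0.3/2)·(0.392000 + 0.631904) = 1.453586
w(0.3) ≈ 1.4536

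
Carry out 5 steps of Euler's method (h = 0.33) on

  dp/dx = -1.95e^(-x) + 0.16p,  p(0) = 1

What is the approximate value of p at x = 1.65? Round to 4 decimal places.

Euler: p_{n+1} = p_n + h·f(x_n, p_n).
x=0.000000, p=1.000000: f=-1.790000 → p ← 1.000000 + 0.33·(-1.790000) = 0.409300
x=0.330000, p=0.409300: f=-1.336413 → p ← 0.409300 + 0.33·(-1.336413) = -0.031716
x=0.660000, p=-0.031716: f=-1.012935 → p ← -0.031716 + 0.33·(-1.012935) = -0.365985
x=0.990000, p=-0.365985: f=-0.783132 → p ← -0.365985 + 0.33·(-0.783132) = -0.624418
x=1.320000, p=-0.624418: f=-0.620821 → p ← -0.624418 + 0.33·(-0.620821) = -0.829289
p(1.65) ≈ -0.8293

-0.8293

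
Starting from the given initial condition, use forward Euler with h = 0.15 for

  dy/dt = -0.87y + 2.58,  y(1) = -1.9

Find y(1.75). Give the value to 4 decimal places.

0.5474

Euler: y_{n+1} = y_n + h·f(t_n, y_n).
t=1.000000, y=-1.900000: f=4.233000 → y ← -1.900000 + 0.15·4.233000 = -1.265050
t=1.150000, y=-1.265050: f=3.680594 → y ← -1.265050 + 0.15·3.680594 = -0.712961
t=1.300000, y=-0.712961: f=3.200276 → y ← -0.712961 + 0.15·3.200276 = -0.232920
t=1.450000, y=-0.232920: f=2.782640 → y ← -0.232920 + 0.15·2.782640 = 0.184476
t=1.600000, y=0.184476: f=2.419506 → y ← 0.184476 + 0.15·2.419506 = 0.547402
y(1.75) ≈ 0.5474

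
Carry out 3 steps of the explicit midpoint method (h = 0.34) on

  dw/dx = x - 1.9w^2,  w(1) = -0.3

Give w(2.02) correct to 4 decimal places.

Midpoint: k1 = f(x_n, w_n); k2 = f(x_n + h/2, w_n + (h/2)·k1); w_{n+1} = w_n + h·k2.
x=1.000000, w=-0.300000:
  k1 = f(1.000000, -0.300000) = 0.829000
  k2 = f(1.170000, -0.159070) = 1.121924
  w ← -0.300000 + 0.34·1.121924 = 0.081454
x=1.340000, w=0.081454:
  k1 = f(1.340000, 0.081454) = 1.327394
  k2 = f(1.510000, 0.307111) = 1.330797
  w ← 0.081454 + 0.34·1.330797 = 0.533925
x=1.680000, w=0.533925:
  k1 = f(1.680000, 0.533925) = 1.138355
  k2 = f(1.850000, 0.727446) = 0.844564
  w ← 0.533925 + 0.34·0.844564 = 0.821077
w(2.02) ≈ 0.8211

0.8211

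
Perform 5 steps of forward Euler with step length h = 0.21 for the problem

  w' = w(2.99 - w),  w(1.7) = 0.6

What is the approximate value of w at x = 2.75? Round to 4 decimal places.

2.5737

Euler: w_{n+1} = w_n + h·f(x_n, w_n).
x=1.700000, w=0.600000: f=1.434000 → w ← 0.600000 + 0.21·1.434000 = 0.901140
x=1.910000, w=0.901140: f=1.882355 → w ← 0.901140 + 0.21·1.882355 = 1.296435
x=2.120000, w=1.296435: f=2.195597 → w ← 1.296435 + 0.21·2.195597 = 1.757510
x=2.330000, w=1.757510: f=2.166114 → w ← 1.757510 + 0.21·2.166114 = 2.212394
x=2.540000, w=2.212394: f=1.720371 → w ← 2.212394 + 0.21·1.720371 = 2.573672
w(2.75) ≈ 2.5737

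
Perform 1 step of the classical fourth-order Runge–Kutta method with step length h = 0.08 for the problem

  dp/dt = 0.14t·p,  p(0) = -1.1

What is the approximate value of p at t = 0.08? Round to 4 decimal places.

RK4: k1 = f(t_n, p_n); k2 = f(t_n + h/2, p_n + (h/2)·k1); k3 = f(t_n + h/2, p_n + (h/2)·k2); k4 = f(t_n + h, p_n + h·k3); p_{n+1} = p_n + (h/6)·(k1 + 2k2 + 2k3 + k4).
t=0.000000, p=-1.100000:
  k1 = f(0.000000, -1.100000) = 0.000000
  k2 = f(0.040000, -1.100000) = -0.006160
  k3 = f(0.040000, -1.100246) = -0.006161
  k4 = f(0.080000, -1.100493) = -0.012326
  p ← -1.100000 + (0.08/6)·(k1 + 2k2 + 2k3 + k4) = -1.100493
p(0.08) ≈ -1.1005

-1.1005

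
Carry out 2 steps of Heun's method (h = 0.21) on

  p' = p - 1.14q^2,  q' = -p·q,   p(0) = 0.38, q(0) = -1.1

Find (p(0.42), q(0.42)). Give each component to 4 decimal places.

Heun on (p,q): k1 = f(t_n, state_n); k2 = f(t_n + h, state_n + h·k1); state_{n+1} = state_n + (h/2)·(k1 + k2).
0.000000: (0.380000, -1.100000)
  k1 = (-0.999400, 0.418000)
  predictor → (0.170126, -1.012220)
  k2 = (-0.997906, 0.172205)
  → (0.170283, -1.038028)
0.210000: (0.170283, -1.038028)
  k1 = (-1.058071, 0.176758)
  predictor → (-0.051912, -1.000909)
  k2 = (-1.193986, -0.051959)
  → (-0.066183, -1.024925)
(p(0.42), q(0.42)) ≈ (-0.0662, -1.0249)

-0.0662, -1.0249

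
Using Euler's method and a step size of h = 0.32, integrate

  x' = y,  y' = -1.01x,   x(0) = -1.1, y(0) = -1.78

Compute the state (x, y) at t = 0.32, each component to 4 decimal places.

-1.6696, -1.4245

Euler on (x,y): x_{n+1} = x_n + h·x', y_{n+1} = y_n + h·y'.
0.000000: (-1.100000, -1.780000); f=(-1.780000, 1.111000) → (-1.669600, -1.424480)
(x(0.32), y(0.32)) ≈ (-1.6696, -1.4245)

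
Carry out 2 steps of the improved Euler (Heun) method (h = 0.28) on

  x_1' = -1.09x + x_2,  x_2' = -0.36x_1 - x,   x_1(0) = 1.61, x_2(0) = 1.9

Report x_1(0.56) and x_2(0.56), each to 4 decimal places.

2.3762, 1.3255

Heun on (x_1,x_2): k1 = f(x_n, state_n); k2 = f(x_n + h, state_n + h·k1); state_{n+1} = state_n + (h/2)·(k1 + k2).
0.000000: (1.610000, 1.900000)
  k1 = (1.900000, -0.579600)
  predictor → (2.142000, 1.737712)
  k2 = (1.432512, -1.051120)
  → (2.076552, 1.671699)
0.280000: (2.076552, 1.671699)
  k1 = (1.366499, -1.027559)
  predictor → (2.459171, 1.383983)
  k2 = (0.773583, -1.445302)
  → (2.376163, 1.325499)
(x_1(0.56), x_2(0.56)) ≈ (2.3762, 1.3255)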